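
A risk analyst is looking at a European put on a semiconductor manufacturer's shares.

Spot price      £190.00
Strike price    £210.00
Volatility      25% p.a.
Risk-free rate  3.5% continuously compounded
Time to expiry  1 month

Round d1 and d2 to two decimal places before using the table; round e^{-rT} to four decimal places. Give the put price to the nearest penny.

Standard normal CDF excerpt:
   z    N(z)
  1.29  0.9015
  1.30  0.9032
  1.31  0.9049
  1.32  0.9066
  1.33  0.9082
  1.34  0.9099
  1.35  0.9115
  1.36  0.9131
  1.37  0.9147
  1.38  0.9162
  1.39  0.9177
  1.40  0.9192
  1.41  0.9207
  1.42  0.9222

£19.91

σ√T = 0.25 × 0.2887 = 0.0722
d₁ = [ln(190/210) + (0.035 + ½·0.25²)·0.08333] / (σ√T) = (-0.1001 + 0.0055) / 0.0722 = -1.3103 → -1.31
d₂ = -1.3103 − 0.0722 = -1.3825 → -1.38
exp(−rT) = exp(−0.035·0.08333) = 0.9971
N(−d₂) = N(1.38) = 0.9162;  N(−d₁) = N(1.31) = 0.9049
P = 210·0.9971·0.9162 − 190·0.9049 = 191.8440 − 171.9310 = 19.9130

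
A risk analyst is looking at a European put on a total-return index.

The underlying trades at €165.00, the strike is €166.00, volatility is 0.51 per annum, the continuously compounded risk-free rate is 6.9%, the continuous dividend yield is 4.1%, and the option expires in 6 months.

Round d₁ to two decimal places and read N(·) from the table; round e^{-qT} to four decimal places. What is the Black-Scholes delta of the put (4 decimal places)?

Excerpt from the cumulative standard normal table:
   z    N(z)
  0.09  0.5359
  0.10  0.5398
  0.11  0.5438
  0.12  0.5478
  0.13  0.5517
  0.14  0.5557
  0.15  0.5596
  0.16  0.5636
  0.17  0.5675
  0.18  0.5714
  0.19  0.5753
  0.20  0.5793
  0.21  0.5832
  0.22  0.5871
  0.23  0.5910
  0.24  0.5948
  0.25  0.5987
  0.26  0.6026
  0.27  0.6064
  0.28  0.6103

σ√T = 0.51·√0.5 = 0.3606
d₁ = [ln(165/166) + (0.069 − 0.041 + 0.51²/2)·0.5] / 0.3606 = [-0.0060 + 0.0790] / 0.3606 = 0.2024 ≈ 0.20
N(d₁) = N(0.20) = 0.5793
Δ_put = e^(−qT)·(N(d₁) − 1) = 0.9797·(0.5793 − 1) = -0.4122

-0.4122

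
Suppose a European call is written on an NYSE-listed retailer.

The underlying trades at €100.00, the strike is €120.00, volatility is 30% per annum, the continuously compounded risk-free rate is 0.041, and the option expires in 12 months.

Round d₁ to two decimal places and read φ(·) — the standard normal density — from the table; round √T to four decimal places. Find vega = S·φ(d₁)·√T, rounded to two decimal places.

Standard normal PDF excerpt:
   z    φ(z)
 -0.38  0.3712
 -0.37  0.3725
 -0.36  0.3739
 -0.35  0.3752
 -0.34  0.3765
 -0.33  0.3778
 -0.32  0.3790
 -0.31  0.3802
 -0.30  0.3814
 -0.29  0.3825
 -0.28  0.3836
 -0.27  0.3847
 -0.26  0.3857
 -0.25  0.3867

σ√T = 0.3 × 1.0000 = 0.3000
d₁ = [ln(100/120) + (0.041 + ½·0.3²)·1] / (σ√T) = (-0.1823 + 0.0860) / 0.3000 = -0.3211 ⇒ -0.32
√T = √1 = 1.0000
φ(d₁) = φ(-0.32) = 0.3790
vega = S·φ(d₁)·√T = 100·0.3790·1.0000 = 37.9000
(Vega is the same for a European call and put with the same parameters.)

37.90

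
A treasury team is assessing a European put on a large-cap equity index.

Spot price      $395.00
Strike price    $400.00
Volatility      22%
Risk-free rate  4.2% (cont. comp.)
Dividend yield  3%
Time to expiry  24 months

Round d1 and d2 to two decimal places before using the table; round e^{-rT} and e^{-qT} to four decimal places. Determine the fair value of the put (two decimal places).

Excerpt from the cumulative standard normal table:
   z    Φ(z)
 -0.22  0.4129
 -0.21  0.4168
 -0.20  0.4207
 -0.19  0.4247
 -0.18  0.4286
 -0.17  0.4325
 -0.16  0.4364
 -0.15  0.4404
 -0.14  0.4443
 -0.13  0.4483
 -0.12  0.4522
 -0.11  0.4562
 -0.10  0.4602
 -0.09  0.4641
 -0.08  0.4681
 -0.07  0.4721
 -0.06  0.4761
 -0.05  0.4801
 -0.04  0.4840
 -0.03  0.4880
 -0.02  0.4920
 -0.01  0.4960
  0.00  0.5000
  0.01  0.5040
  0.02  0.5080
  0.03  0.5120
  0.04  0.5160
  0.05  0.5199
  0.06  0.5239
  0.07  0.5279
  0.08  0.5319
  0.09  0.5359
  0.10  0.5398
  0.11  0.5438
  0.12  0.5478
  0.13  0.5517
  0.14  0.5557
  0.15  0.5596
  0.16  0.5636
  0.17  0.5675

$43.47

σ√T = 0.22 × 1.4142 = 0.3111
d₁ = [ln(395/400) + (0.042 − 0.03 + ½·0.22²)·2] / (σ√T) = (-0.0126 + 0.0724) / 0.3111 = 0.1923 → 0.19
d₂ = 0.1923 − 0.3111 = -0.1189 → -0.12
exp(−qT) = exp(−0.03·2) = 0.9418;  exp(−rT) = exp(−0.042·2) = 0.9194
N(−d₂) = N(0.12) = 0.5478;  N(−d₁) = N(-0.19) = 0.4247
P = 400·0.9194·0.5478 − 395·0.9418·0.4247 = 201.4589 − 157.9931 = 43.4659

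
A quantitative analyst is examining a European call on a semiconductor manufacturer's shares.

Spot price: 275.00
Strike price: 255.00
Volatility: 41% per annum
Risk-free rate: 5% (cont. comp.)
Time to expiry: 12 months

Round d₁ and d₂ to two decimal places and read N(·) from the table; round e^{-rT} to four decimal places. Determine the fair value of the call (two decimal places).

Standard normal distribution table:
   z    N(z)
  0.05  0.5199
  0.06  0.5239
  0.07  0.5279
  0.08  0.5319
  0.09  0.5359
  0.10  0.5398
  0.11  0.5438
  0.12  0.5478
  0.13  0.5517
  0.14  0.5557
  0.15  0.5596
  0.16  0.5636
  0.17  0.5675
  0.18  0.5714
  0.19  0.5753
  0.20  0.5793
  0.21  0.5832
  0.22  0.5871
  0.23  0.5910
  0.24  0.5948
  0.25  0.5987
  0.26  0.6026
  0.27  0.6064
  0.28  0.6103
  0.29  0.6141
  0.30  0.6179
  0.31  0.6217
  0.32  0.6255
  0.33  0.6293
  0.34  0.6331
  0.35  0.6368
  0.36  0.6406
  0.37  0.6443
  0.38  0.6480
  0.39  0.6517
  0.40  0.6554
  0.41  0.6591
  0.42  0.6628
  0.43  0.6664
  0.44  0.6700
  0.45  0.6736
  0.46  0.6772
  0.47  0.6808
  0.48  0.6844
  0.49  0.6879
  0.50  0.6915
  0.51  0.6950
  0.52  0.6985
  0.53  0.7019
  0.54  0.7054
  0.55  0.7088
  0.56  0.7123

σ√T = 0.41·√1 = 0.4100
d₁ = [ln(275/255) + (0.05 + 0.41²/2)·1] / 0.4100 = [0.0755 + 0.1341] / 0.4100 = 0.5111 which rounds to 0.51
d₂ = d₁ − σ√T = 0.5111 − 0.4100 = 0.1011 which rounds to 0.10
e^(−rT) = e^(−0.05·1) = 0.9512
N(d₁) = N(0.51) = 0.6950;  N(d₂) = N(0.10) = 0.5398
C = 275·0.6950 − 255·0.9512·0.5398 = 191.1250 − 130.9317 = 60.1933

60.19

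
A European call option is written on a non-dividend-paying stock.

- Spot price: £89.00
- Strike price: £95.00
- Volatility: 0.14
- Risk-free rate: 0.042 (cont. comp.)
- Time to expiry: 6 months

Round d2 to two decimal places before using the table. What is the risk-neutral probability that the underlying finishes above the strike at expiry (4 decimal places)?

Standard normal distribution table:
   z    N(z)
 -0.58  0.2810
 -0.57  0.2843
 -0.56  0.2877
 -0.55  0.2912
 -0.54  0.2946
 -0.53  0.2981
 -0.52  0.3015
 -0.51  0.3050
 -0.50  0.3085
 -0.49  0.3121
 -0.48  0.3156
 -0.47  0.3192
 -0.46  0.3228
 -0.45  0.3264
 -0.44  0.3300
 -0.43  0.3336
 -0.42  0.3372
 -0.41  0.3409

0.3085

T = 0.5;  σ√T = 0.0990
d₁ = [ln(89/95) + (0.042 + ½·0.14²)·0.5] / (σ√T) = (-0.0652 + 0.0259) / 0.0990 = -0.3974 ⇒ -0.40
d₂ = -0.3974 − 0.0990 = -0.4964 ⇒ -0.50
Pr(exercise) under Q = N(d₂) = 0.3085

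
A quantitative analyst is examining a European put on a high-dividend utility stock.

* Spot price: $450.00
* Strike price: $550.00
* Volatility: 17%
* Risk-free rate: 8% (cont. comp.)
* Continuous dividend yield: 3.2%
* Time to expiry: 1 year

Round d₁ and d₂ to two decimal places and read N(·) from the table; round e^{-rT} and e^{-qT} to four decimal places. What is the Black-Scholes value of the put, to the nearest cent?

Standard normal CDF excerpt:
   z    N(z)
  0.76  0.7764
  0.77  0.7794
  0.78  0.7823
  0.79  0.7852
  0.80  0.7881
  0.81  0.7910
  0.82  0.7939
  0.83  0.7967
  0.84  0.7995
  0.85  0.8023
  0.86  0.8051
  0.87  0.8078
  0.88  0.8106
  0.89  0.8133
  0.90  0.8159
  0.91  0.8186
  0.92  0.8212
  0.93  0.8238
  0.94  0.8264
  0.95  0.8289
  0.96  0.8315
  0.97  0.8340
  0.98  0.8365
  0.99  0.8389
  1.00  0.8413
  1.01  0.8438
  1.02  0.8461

σ√T = 0.17 × 1.0000 = 0.1700
d₁ = [ln(450/550) + (0.08 − 0.032 + 0.17²/2)·1] / 0.1700 = [-0.2007 + 0.0625] / 0.1700 = -0.8131 ≈ -0.81
d₂ = d₁ − σ√T = -0.8131 − 0.1700 = -0.9831 ≈ -0.98
exp(−qT) = exp(−0.032·1) = 0.9685;  exp(−rT) = exp(−0.08·1) = 0.9231
P = 550·0.9231·N(0.98) − 450·0.9685·N(0.81) = 550·0.9231·0.8365 − 450·0.9685·0.7910 = 424.6952 − 344.7376 = 79.9577

$79.96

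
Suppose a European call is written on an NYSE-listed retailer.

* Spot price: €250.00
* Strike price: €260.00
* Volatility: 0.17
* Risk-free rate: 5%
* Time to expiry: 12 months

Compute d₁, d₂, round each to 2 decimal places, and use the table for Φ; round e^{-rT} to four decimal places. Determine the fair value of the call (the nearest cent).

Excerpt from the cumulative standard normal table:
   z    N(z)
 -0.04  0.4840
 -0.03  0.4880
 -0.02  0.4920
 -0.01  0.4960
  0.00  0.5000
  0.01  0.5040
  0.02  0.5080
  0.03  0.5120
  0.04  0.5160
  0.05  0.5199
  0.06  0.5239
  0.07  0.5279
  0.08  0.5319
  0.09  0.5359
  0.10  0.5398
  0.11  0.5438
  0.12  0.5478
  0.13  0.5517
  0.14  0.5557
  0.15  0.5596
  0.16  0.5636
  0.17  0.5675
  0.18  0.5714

σ√T = 0.17·√1 = 0.1700
d₁ = [ln(250/260) + (0.05 + 0.17²/2)·1] / 0.1700 = [-0.0392 + 0.0645] / 0.1700 = 0.1484 → 0.15
d₂ = d₁ − σ√T = 0.1484 − 0.1700 = -0.0216 → -0.02
exp(−rT) = exp(−0.05·1) = 0.9512
N(d₁) = N(0.15) = 0.5596;  N(d₂) = N(-0.02) = 0.4920
C = 250·0.5596 − 260·0.9512·0.4920 = 139.9000 − 121.6775 = 18.2225

€18.22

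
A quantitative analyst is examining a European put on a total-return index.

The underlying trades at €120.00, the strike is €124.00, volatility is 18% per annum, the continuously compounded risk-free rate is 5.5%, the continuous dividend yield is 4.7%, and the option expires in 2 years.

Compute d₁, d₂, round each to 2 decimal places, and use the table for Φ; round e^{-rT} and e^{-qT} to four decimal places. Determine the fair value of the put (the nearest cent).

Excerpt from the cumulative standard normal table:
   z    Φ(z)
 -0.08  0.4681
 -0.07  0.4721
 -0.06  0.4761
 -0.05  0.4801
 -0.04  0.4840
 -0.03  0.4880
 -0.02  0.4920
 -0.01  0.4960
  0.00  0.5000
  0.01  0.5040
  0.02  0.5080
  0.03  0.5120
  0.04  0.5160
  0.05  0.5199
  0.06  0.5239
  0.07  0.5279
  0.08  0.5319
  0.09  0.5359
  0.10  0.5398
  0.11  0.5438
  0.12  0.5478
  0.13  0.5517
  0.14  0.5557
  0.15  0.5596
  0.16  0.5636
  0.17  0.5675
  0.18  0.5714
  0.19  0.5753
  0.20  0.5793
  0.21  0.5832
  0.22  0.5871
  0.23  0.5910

€11.90

σ√T = 0.18·√2 = 0.2546
d₁ = [ln(120/124) + (0.055 − 0.047 + 0.18²/2)·2] / 0.2546 = [-0.0328 + 0.0484] / 0.2546 = 0.0613 ⇒ 0.06
d₂ = d₁ − σ√T = 0.0613 − 0.2546 = -0.1932 ⇒ -0.19
exp(−qT) = exp(−0.047·2) = 0.9103;  exp(−rT) = exp(−0.055·2) = 0.8958
P = 124·0.8958·N(0.19) − 120·0.9103·N(-0.06) = 124·0.8958·0.5753 − 120·0.9103·0.4761 = 63.9039 − 52.0073 = 11.8966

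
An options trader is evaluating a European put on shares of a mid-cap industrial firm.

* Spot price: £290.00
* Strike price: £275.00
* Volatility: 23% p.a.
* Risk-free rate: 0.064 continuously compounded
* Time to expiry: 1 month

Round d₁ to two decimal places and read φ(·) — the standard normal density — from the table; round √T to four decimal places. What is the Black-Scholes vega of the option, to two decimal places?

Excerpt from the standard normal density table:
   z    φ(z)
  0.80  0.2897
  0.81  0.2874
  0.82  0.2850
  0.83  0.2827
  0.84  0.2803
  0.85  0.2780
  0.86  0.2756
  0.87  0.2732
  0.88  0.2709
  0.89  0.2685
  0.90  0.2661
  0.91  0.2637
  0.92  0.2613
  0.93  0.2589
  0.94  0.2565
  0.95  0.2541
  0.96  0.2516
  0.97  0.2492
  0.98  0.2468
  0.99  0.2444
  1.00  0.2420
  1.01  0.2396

22.08

σ√T = 0.23·√0.08333 = 0.0664
d₁ = [ln(290/275) + (0.064 + 0.23²/2)·0.08333] / 0.0664 = [0.0531 + 0.0075] / 0.0664 = 0.9134 ⇒ 0.91
√T = √0.08333 = 0.2887
φ(d₁) = φ(0.91) = 0.2637
vega = S·φ(d₁)·√T = 290·0.2637·0.2887 = 22.0778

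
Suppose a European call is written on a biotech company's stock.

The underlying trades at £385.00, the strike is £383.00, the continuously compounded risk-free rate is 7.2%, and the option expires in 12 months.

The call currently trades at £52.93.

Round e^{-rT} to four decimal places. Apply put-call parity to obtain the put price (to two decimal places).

exp(−rT) = exp(−0.072·1) = 0.9305
Put-call parity: C − P = S − K·e^(−rT) = 385 − 383·0.9305 = 385 − 356.3815 = 28.6185
P = C − (C − P) = 52.93 − (28.6185) = 24.3115

£24.31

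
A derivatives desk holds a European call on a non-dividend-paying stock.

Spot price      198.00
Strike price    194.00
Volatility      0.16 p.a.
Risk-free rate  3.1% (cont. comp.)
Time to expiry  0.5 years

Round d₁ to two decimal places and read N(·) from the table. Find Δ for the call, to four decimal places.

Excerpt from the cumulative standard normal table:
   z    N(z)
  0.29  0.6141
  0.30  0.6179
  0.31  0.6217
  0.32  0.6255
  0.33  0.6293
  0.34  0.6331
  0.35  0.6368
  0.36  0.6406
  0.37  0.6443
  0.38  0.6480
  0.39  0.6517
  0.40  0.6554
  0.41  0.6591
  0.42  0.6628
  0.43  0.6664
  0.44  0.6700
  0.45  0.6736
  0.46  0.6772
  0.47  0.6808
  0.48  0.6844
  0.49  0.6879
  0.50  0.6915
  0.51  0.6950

T = 0.5;  σ√T = 0.1131
d₁ = [ln(198/194) + (0.031 + 0.16²/2)·0.5] / 0.1131 = [0.0204 + 0.0219] / 0.1131 = 0.3740 ⇒ 0.37
N(d₁) = N(0.37) = 0.6443
Δ_call = N(d₁) = 0.6443

0.6443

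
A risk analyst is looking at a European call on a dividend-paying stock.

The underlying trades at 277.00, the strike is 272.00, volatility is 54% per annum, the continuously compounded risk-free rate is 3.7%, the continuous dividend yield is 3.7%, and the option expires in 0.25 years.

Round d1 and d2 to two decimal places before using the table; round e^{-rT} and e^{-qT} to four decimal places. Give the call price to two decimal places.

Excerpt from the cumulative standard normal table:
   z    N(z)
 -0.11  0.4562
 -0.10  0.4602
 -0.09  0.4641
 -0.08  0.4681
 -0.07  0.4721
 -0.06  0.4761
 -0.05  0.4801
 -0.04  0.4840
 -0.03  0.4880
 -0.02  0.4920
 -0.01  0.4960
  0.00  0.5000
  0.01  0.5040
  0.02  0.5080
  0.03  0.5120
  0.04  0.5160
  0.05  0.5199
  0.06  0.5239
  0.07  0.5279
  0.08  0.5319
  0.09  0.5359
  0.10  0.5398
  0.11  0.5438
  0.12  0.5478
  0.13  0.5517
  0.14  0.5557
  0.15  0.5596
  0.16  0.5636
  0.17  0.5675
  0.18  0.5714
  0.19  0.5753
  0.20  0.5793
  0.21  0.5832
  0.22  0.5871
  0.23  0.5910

31.76

σ√T = 0.54 × 0.5000 = 0.2700
d₁ = [ln(277/272) + (0.037 − 0.037 + 0.54²/2)·0.25] / 0.2700 = [0.0182 + 0.0365] / 0.2700 = 0.2025 ⇒ 0.20
d₂ = d₁ − σ√T = 0.2025 − 0.2700 = -0.0675 ⇒ -0.07
e^(−qT) = e^(−0.037·0.25) = 0.9908;  e^(−rT) = e^(−0.037·0.25) = 0.9908
C = 277·0.9908·N(0.20) − 272·0.9908·N(-0.07) = 277·0.9908·0.5793 − 272·0.9908·0.4721 = 158.9898 − 127.2298 = 31.7600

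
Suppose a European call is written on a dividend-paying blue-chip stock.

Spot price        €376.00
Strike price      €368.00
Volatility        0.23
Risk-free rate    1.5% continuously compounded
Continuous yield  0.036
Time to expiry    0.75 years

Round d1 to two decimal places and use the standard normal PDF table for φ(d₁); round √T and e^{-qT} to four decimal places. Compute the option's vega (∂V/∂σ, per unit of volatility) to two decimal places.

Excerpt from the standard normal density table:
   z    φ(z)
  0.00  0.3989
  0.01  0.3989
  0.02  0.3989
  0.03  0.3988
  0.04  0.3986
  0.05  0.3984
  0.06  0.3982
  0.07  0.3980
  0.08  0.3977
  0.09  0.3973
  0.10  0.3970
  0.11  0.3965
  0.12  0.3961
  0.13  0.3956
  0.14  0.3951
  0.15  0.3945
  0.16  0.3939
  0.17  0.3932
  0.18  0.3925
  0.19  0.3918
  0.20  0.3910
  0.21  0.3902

125.39

σ√T = 0.23·√0.75 = 0.1992
d₁ = [ln(376/368) + (0.015 − 0.036 + 0.23²/2)·0.75] / 0.1992 = [0.0215 + 0.0041] / 0.1992 = 0.1285 which rounds to 0.13
√T = √0.75 = 0.8660
φ(d₁) = φ(0.13) = 0.3956
exp(−qT) = exp(−0.036·0.75) = 0.9734
vega = S·exp(−qT)·φ(d₁)·√T = 376·0.9734·0.3956·0.8660 = 125.3872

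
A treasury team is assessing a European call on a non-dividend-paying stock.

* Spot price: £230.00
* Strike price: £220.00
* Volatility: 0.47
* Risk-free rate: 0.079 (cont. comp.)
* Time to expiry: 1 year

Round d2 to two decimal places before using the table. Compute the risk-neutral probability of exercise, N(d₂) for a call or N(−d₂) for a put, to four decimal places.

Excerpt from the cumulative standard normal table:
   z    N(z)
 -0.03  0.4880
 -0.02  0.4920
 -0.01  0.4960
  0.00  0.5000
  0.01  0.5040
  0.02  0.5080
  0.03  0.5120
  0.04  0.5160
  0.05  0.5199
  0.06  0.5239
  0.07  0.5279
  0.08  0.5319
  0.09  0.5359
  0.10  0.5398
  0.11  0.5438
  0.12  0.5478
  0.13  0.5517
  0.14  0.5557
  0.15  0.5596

0.5120

T = 1;  σ√T = 0.4700
d₁ = [ln(230/220) + (0.079 + ½·0.47²)·1] / (σ√T) = (0.0445 + 0.1895) / 0.4700 = 0.4977 → 0.50
d₂ = 0.4977 − 0.4700 = 0.0277 → 0.03
Risk-neutral Pr[S_T > K] = N(d₂) = N(0.03) = 0.5120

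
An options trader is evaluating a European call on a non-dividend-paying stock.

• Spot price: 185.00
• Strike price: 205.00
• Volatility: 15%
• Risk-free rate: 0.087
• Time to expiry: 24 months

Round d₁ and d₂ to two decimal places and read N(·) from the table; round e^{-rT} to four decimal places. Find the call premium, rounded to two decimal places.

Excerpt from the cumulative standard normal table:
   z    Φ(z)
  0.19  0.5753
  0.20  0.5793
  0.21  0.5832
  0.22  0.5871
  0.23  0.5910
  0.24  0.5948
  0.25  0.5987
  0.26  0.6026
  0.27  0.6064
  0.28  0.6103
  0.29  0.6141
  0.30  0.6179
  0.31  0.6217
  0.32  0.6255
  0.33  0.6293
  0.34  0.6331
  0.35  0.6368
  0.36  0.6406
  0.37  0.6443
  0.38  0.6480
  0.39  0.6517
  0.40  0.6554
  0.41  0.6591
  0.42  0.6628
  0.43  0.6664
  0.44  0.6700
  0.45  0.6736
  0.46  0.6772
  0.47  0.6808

22.14

T = 2;  σ√T = 0.2121
d₁ = [ln(185/205) + (0.087 + 0.15²/2)·2] / 0.2121 = [-0.1027 + 0.1965] / 0.2121 = 0.4424 which rounds to 0.44
d₂ = d₁ − σ√T = 0.4424 − 0.2121 = 0.2303 which rounds to 0.23
e^(−rT) = e^(−0.087·2) = 0.8403
N(d₁) = N(0.44) = 0.6700;  N(d₂) = N(0.23) = 0.5910
C = 185·0.6700 − 205·0.8403·0.5910 = 123.9500 − 101.8065 = 22.1435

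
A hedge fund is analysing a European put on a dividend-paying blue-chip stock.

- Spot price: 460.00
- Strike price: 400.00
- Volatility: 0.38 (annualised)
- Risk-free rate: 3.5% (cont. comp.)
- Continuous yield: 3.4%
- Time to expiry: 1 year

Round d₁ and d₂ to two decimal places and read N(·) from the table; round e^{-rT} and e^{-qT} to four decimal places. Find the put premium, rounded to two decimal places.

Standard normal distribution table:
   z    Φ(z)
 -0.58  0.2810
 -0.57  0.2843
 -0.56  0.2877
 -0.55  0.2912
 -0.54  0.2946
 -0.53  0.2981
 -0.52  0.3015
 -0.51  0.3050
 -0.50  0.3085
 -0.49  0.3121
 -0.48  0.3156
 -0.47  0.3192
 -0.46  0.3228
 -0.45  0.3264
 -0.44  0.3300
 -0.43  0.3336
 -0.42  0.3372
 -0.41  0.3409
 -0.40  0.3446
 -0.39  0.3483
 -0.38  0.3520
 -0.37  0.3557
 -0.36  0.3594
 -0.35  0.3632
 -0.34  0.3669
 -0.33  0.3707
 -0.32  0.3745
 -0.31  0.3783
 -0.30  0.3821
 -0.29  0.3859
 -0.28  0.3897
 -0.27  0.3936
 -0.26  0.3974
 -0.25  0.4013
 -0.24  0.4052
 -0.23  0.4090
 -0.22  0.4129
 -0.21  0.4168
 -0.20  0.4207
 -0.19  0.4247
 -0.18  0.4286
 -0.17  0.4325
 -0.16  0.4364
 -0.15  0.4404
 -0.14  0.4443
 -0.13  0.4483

T = 1;  σ√T = 0.3800
d₁ = [ln(460/400) + (0.035 − 0.034 + ½·0.38²)·1] / (σ√T) = (0.1398 + 0.0732) / 0.3800 = 0.5604 which rounds to 0.56
d₂ = 0.5604 − 0.3800 = 0.1804 which rounds to 0.18
e^(−qT) = e^(−0.034·1) = 0.9666;  e^(−rT) = e^(−0.035·1) = 0.9656
P = 400·0.9656·N(-0.18) − 460·0.9666·N(-0.56) = 400·0.9656·0.4286 − 460·0.9666·0.2877 = 165.5425 − 127.9218 = 37.6207

37.62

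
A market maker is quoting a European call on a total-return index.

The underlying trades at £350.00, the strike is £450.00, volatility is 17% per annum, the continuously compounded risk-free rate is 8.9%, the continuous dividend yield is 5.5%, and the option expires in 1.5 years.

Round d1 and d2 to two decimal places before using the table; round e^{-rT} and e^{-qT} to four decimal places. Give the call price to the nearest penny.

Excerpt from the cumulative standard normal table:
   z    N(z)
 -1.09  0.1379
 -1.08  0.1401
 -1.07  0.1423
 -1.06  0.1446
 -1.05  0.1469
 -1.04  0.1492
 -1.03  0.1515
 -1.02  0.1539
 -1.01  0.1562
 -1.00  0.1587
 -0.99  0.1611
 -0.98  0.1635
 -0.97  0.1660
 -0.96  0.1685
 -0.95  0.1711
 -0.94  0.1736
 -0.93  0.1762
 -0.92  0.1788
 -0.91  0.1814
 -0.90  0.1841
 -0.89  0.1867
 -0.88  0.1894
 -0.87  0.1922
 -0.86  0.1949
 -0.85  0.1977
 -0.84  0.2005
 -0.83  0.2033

£6.78

T = 1.5;  σ√T = 0.2082
ln(S/K) + (r − q + σ²/2)T = ln(350/450) + (0.089 − 0.055 + 0.17²/2)·1.5 = -0.2513 + 0.0727 = -0.1786
d₁ = -0.1786 / 0.2082 = -0.8580 which rounds to -0.86
d₂ = d₁ − σ√T = -0.8580 − 0.2082 = -1.0662 which rounds to -1.07
exp(−qT) = exp(−0.055·1.5) = 0.9208;  exp(−rT) = exp(−0.089·1.5) = 0.8750
N(d₁) = N(-0.86) = 0.1949;  N(d₂) = N(-1.07) = 0.1423
C = 350·0.9208·0.1949 − 450·0.8750·0.1423 = 62.8124 − 56.0306 = 6.7817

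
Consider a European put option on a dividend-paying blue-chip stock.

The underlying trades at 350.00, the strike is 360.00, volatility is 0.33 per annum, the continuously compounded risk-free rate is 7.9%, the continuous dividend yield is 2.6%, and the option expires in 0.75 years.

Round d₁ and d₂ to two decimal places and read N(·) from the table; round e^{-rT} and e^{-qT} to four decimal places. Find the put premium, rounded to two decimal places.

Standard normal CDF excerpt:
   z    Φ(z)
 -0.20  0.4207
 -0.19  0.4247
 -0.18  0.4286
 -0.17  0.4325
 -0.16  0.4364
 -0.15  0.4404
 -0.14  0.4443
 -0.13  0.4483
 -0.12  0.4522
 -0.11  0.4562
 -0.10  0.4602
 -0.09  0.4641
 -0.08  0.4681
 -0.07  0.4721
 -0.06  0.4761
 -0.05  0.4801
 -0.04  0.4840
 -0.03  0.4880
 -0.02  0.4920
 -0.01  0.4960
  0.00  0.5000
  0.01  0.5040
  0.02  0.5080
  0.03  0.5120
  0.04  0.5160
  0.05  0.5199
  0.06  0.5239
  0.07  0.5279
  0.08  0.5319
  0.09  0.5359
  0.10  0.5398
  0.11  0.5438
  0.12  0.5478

σ√T = 0.33·√0.75 = 0.2858
ln(S/K) + (r − q + σ²/2)T = ln(350/360) + (0.079 − 0.026 + 0.33²/2)·0.75 = -0.0282 + 0.0806 = 0.0524
d₁ = 0.0524 / 0.2858 = 0.1834 which rounds to 0.18
d₂ = d₁ − σ√T = 0.1834 − 0.2858 = -0.1024 which rounds to -0.10
exp(−qT) = exp(−0.026·0.75) = 0.9807;  exp(−rT) = exp(−0.079·0.75) = 0.9425
N(−d₂) = N(0.10) = 0.5398;  N(−d₁) = N(-0.18) = 0.4286
P = 360·0.9425·0.5398 − 350·0.9807·0.4286 = 183.1541 − 147.1148 = 36.0393

36.04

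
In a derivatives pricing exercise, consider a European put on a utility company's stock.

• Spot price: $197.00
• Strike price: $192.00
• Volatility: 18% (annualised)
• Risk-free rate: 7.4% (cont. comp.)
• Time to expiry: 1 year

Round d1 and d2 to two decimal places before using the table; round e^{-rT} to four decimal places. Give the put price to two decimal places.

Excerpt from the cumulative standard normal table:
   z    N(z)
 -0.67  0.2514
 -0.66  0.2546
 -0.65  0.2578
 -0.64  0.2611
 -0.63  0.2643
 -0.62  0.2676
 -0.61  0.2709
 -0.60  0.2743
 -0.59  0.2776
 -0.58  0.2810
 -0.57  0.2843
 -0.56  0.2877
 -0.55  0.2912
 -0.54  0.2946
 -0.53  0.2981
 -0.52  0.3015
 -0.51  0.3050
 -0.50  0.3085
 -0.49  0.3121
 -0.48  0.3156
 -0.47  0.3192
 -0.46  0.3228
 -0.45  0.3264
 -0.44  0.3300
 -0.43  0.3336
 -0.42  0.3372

$6.12

σ√T = 0.18·√1 = 0.1800
ln(S/K) + (r + σ²/2)T = ln(197/192) + (0.074 + 0.18²/2)·1 = 0.0257 + 0.0902 = 0.1159
d₁ = 0.1159 / 0.1800 = 0.6439 ≈ 0.64
d₂ = d₁ − σ√T = 0.6439 − 0.1800 = 0.4639 ≈ 0.46
exp(−rT) = exp(−0.074·1) = 0.9287
N(−d₂) = N(-0.46) = 0.3228;  N(−d₁) = N(-0.64) = 0.2611
P = 192·0.9287·0.3228 − 197·0.2611 = 57.5586 − 51.4367 = 6.1219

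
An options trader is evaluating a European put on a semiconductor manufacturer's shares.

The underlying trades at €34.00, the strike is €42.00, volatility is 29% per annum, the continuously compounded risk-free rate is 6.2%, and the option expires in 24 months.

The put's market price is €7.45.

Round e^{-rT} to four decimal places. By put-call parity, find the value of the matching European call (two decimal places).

€4.35

exp(−rT) = exp(−0.062·2) = 0.8834
Put-call parity: C − P = S − K·e^(−rT) = 34 − 42·0.8834 = 34 − 37.1028 = -3.1028
C = P + (C − P) = 7.45 + (-3.1028) = 4.3472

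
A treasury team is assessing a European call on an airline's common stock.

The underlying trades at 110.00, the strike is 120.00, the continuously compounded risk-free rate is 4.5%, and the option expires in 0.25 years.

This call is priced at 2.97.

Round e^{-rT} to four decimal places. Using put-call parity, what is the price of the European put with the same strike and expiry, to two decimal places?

11.63

e^(−rT) = e^(−0.045·0.25) = 0.9888
Put-call parity: C − P = S − K·e^(−rT) = 110 − 120·0.9888 = 110 − 118.6560 = -8.6560
P = C − (C − P) = 2.97 − (-8.6560) = 11.6260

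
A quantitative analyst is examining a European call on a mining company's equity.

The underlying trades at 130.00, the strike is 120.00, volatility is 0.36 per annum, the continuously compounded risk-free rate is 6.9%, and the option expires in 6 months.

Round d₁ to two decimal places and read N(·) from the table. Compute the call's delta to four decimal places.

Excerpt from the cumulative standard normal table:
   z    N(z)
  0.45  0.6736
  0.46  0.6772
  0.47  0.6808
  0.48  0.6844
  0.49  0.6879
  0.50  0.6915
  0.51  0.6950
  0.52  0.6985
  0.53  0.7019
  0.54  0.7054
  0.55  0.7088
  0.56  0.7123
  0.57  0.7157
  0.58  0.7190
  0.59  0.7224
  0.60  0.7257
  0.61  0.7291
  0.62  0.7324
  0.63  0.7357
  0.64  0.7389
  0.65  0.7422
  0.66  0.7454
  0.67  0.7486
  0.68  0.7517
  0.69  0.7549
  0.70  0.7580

0.7190

T = 0.5;  σ√T = 0.2546
d₁ = [ln(130/120) + (0.069 + 0.36²/2)·0.5] / 0.2546 = [0.0800 + 0.0669] / 0.2546 = 0.5772 → 0.58
N(d₁) = N(0.58) = 0.7190
Δ_call = N(d₁) = 0.7190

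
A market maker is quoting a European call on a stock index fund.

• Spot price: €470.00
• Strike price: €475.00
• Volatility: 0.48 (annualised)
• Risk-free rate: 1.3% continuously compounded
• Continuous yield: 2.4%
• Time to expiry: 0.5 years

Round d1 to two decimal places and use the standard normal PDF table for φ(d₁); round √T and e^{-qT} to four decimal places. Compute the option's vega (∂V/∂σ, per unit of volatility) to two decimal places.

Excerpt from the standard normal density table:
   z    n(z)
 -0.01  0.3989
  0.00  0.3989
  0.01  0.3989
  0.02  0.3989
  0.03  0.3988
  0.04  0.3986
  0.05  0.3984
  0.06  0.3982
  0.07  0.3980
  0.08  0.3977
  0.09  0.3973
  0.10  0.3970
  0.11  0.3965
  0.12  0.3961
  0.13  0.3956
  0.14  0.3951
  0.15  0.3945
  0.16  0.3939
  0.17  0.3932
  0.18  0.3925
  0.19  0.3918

130.07

T = 0.5;  σ√T = 0.3394
d₁ = [ln(470/475) + (0.013 − 0.024 + 0.48²/2)·0.5] / 0.3394 = [-0.0106 + 0.0521] / 0.3394 = 0.1223 which rounds to 0.12
√T = √0.5 = 0.7071
φ(d₁) = φ(0.12) = 0.3961
exp(−qT) = exp(−0.024·0.5) = 0.9881
vega = S·exp(−qT)·φ(d₁)·√T = 470·0.9881·0.3961·0.7071 = 130.0722
(Vega is the same for a European call and put with the same parameters.)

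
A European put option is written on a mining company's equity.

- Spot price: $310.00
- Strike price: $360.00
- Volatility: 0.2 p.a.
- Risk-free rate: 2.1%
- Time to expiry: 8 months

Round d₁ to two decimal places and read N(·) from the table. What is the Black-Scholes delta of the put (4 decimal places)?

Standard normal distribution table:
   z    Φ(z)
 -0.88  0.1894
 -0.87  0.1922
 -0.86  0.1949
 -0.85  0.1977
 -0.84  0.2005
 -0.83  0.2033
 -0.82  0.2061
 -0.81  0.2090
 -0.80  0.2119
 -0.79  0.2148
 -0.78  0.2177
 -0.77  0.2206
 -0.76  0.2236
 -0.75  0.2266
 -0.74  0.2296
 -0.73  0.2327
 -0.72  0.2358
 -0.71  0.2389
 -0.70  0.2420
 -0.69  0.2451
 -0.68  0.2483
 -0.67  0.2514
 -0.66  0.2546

-0.7734

σ√T = 0.2 × 0.8165 = 0.1633
ln(S/K) + (r + σ²/2)T = ln(310/360) + (0.021 + 0.2²/2)·0.6667 = -0.1495 + 0.0273 = -0.1222
d₁ = -0.1222 / 0.1633 = -0.7483 ≈ -0.75
N(d₁) = N(-0.75) = 0.2266
Δ_put = N(d₁) − 1 = 0.2266 − 1 = -0.7734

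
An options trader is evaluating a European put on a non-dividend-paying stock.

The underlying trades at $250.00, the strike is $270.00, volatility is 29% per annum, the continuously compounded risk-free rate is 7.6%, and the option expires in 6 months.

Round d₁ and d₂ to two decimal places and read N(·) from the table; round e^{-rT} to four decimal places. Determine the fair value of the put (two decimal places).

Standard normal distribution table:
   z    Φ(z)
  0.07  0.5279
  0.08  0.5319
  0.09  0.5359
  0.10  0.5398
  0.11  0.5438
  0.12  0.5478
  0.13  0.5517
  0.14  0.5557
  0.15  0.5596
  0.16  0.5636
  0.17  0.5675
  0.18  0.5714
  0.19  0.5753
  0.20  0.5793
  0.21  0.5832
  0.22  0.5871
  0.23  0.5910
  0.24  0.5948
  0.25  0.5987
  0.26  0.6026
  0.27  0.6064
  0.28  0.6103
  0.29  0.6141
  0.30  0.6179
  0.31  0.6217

σ√T = 0.29·√0.5 = 0.2051
ln(S/K) + (r + σ²/2)T = ln(250/270) + (0.076 + 0.29²/2)·0.5 = -0.0770 + 0.0590 = -0.0179
d₁ = -0.0179 / 0.2051 = -0.0875 → -0.09
d₂ = d₁ − σ√T = -0.0875 − 0.2051 = -0.2925 → -0.29
exp(−rT) = exp(−0.076·0.5) = 0.9627
N(−d₂) = N(0.29) = 0.6141;  N(−d₁) = N(0.09) = 0.5359
P = 270·0.9627·0.6141 − 250·0.5359 = 159.6224 − 133.9750 = 25.6474

$25.65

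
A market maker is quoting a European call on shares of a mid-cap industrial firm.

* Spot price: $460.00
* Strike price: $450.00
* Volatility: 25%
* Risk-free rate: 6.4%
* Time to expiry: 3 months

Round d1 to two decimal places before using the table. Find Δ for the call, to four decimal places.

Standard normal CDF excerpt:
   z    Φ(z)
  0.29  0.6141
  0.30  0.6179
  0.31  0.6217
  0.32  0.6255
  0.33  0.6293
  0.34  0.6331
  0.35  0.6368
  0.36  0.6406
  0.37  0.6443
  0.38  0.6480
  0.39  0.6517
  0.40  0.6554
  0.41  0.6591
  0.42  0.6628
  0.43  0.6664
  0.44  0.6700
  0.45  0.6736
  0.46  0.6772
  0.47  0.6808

0.6443

T = 0.25;  σ√T = 0.1250
d₁ = [ln(460/450) + (0.064 + ½·0.25²)·0.25] / (σ√T) = (0.0220 + 0.0238) / 0.1250 = 0.3663 → 0.37
N(d₁) = N(0.37) = 0.6443
Δ_call = N(d₁) = 0.6443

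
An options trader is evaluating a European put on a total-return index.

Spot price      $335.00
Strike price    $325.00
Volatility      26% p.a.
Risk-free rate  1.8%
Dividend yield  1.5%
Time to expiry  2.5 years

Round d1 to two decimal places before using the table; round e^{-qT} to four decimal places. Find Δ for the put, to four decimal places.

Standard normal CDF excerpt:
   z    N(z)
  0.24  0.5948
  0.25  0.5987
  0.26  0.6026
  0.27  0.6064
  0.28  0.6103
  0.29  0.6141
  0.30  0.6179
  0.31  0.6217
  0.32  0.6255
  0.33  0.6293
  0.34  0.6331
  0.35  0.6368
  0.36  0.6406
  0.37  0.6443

-0.3680

σ√T = 0.26 × 1.5811 = 0.4111
d₁ = [ln(335/325) + (0.018 − 0.015 + ½·0.26²)·2.5] / (σ√T) = (0.0303 + 0.0920) / 0.4111 = 0.2975 ≈ 0.30
N(d₁) = N(0.30) = 0.6179
Δ_put = e^(−qT)·(N(d₁) − 1) = 0.9632·(0.6179 − 1) = -0.3680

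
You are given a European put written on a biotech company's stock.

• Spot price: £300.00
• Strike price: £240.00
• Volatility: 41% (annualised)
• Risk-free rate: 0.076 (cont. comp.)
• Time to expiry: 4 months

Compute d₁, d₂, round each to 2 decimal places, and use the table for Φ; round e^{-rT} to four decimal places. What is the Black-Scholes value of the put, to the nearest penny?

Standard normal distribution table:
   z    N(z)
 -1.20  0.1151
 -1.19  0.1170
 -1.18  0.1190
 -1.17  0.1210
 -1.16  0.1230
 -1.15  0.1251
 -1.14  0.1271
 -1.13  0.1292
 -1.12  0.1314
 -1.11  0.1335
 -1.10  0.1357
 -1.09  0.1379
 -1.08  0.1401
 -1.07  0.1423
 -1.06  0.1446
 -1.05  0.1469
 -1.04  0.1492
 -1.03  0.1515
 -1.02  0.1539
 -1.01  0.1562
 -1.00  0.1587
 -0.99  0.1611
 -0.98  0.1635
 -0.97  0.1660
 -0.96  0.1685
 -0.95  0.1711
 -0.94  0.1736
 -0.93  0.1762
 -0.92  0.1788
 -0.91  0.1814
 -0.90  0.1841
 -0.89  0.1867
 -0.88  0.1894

σ√T = 0.41 × 0.5774 = 0.2367
d₁ = [ln(300/240) + (0.076 + 0.41²/2)·0.3333] / 0.2367 = [0.2231 + 0.0533] / 0.2367 = 1.1681 ≈ 1.17
d₂ = d₁ − σ√T = 1.1681 − 0.2367 = 0.9313 ≈ 0.93
e^(−rT) = e^(−0.076·0.3333) = 0.9750
N(−d₂) = N(-0.93) = 0.1762;  N(−d₁) = N(-1.17) = 0.1210
P = 240·0.9750·0.1762 − 300·0.1210 = 41.2308 − 36.3000 = 4.9308

£4.93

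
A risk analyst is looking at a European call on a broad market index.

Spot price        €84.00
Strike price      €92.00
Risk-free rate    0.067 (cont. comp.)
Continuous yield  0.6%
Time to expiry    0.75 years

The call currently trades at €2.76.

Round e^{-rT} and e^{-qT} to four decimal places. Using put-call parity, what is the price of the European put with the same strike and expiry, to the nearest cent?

e^(−qT) = e^(−0.006·0.75) = 0.9955;  e^(−rT) = e^(−0.067·0.75) = 0.9510
Put-call parity: C − P = S·e^(−qT) − K·e^(−rT) = 84·0.9955 − 92·0.9510 = 83.6220 − 87.4920 = -3.8700
P = C − (C − P) = 2.76 − (-3.8700) = 6.6300

€6.63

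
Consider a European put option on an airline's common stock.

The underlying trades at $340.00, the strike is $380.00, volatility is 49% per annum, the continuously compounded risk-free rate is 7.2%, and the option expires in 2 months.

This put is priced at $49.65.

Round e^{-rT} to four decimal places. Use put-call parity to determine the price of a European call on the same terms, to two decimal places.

$14.17

e^(−rT) = e^(−0.072·0.1667) = 0.9881
Put-call parity: C − P = S − K·e^(−rT) = 340 − 380·0.9881 = 340 − 375.4780 = -35.4780
C = P + (C − P) = 49.65 + (-35.4780) = 14.1720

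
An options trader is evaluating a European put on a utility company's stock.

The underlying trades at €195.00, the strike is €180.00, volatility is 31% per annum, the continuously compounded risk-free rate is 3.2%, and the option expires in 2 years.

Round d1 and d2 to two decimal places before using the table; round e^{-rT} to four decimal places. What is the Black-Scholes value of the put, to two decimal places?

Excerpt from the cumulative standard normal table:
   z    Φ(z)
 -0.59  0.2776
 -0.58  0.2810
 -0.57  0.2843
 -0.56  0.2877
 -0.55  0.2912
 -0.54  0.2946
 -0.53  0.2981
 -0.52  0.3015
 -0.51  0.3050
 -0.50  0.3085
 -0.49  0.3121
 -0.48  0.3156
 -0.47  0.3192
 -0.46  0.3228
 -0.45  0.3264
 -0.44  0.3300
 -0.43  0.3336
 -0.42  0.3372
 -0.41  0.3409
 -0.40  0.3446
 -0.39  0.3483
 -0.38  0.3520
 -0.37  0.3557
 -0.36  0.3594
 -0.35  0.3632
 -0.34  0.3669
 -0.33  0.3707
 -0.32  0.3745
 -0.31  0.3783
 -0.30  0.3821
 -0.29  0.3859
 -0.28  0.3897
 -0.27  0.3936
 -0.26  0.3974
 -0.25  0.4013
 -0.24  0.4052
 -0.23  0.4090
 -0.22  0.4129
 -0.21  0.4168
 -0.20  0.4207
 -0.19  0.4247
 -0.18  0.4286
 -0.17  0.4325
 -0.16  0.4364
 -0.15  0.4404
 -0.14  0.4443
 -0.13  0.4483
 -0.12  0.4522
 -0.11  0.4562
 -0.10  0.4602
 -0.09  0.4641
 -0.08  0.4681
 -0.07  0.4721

€20.24

T = 2;  σ√T = 0.4384
d₁ = [ln(195/180) + (0.032 + 0.31²/2)·2] / 0.4384 = [0.0800 + 0.1601] / 0.4384 = 0.5478 ⇒ 0.55
d₂ = d₁ − σ√T = 0.5478 − 0.4384 = 0.1094 ⇒ 0.11
e^(−rT) = e^(−0.032·2) = 0.9380
N(−d₂) = N(-0.11) = 0.4562;  N(−d₁) = N(-0.55) = 0.2912
P = 180·0.9380·0.4562 − 195·0.2912 = 77.0248 − 56.7840 = 20.2408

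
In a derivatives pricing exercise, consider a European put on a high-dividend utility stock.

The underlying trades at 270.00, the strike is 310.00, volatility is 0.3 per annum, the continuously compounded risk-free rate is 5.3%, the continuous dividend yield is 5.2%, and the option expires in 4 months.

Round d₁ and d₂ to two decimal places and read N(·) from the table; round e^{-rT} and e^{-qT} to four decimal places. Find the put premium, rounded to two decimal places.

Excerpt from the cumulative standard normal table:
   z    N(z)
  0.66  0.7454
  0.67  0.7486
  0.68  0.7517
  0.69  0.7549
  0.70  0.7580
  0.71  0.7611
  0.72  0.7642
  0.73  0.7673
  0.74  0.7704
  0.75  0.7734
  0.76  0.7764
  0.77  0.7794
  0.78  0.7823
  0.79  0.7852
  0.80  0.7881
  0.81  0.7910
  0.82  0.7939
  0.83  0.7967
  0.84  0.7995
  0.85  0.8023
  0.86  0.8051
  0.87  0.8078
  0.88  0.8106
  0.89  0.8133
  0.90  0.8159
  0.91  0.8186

44.93

σ√T = 0.3 × 0.5774 = 0.1732
ln(S/K) + (r − q + σ²/2)T = ln(270/310) + (0.053 − 0.052 + 0.3²/2)·0.3333 = -0.1382 + 0.0153 = -0.1228
d₁ = -0.1228 / 0.1732 = -0.7091 which rounds to -0.71
d₂ = d₁ − σ√T = -0.7091 − 0.1732 = -0.8823 which rounds to -0.88
exp(−qT) = exp(−0.052·0.3333) = 0.9828;  exp(−rT) = exp(−0.053·0.3333) = 0.9825
P = 310·0.9825·N(0.88) − 270·0.9828·N(0.71) = 310·0.9825·0.8106 − 270·0.9828·0.7611 = 246.8885 − 201.9625 = 44.9260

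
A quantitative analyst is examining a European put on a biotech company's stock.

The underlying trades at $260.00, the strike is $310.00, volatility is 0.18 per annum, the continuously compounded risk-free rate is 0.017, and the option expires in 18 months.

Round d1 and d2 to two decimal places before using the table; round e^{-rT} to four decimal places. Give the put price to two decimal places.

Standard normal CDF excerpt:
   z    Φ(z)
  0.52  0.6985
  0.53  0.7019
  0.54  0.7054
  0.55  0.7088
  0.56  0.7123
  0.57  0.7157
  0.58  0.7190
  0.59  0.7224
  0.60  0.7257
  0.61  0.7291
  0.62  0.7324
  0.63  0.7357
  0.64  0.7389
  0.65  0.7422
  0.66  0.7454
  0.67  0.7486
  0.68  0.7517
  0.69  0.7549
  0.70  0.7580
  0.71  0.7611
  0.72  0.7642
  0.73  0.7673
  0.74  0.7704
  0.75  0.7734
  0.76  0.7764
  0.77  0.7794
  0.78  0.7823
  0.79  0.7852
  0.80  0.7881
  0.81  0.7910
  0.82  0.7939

σ√T = 0.18 × 1.2247 = 0.2205
d₁ = [ln(260/310) + (0.017 + 0.18²/2)·1.5] / 0.2205 = [-0.1759 + 0.0498] / 0.2205 = -0.5720 ⇒ -0.57
d₂ = d₁ − σ√T = -0.5720 − 0.2205 = -0.7924 ⇒ -0.79
e^(−rT) = e^(−0.017·1.5) = 0.9748
N(−d₂) = N(0.79) = 0.7852;  N(−d₁) = N(0.57) = 0.7157
P = 310·0.9748·0.7852 − 260·0.7157 = 237.2780 − 186.0820 = 51.1960

$51.20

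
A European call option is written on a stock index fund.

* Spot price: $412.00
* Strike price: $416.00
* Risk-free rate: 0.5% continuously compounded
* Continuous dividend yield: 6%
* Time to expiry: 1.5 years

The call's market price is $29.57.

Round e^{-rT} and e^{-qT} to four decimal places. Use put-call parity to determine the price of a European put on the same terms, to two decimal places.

$65.92

e^(−qT) = e^(−0.06·1.5) = 0.9139;  e^(−rT) = e^(−0.005·1.5) = 0.9925
Put-call parity: C − P = S·e^(−qT) − K·e^(−rT) = 412·0.9139 − 416·0.9925 = 376.5268 − 412.8800 = -36.3532
P = C − (C − P) = 29.57 − (-36.3532) = 65.9232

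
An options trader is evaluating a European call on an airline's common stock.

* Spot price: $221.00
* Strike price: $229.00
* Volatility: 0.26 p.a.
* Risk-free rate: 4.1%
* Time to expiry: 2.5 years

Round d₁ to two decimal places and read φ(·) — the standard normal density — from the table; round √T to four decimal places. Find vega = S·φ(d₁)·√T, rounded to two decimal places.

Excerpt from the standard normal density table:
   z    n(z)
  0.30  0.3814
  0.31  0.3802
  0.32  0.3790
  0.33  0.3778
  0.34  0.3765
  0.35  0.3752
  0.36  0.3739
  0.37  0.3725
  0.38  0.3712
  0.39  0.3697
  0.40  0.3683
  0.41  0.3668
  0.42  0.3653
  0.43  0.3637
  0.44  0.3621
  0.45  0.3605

130.16

σ√T = 0.26 × 1.5811 = 0.4111
d₁ = [ln(221/229) + (0.041 + 0.26²/2)·2.5] / 0.4111 = [-0.0356 + 0.1870] / 0.4111 = 0.3684 which rounds to 0.37
√T = √2.5 = 1.5811
φ(d₁) = φ(0.37) = 0.3725
vega = S·φ(d₁)·√T = 221·0.3725·1.5811 = 130.1601
(The put has the same vega.)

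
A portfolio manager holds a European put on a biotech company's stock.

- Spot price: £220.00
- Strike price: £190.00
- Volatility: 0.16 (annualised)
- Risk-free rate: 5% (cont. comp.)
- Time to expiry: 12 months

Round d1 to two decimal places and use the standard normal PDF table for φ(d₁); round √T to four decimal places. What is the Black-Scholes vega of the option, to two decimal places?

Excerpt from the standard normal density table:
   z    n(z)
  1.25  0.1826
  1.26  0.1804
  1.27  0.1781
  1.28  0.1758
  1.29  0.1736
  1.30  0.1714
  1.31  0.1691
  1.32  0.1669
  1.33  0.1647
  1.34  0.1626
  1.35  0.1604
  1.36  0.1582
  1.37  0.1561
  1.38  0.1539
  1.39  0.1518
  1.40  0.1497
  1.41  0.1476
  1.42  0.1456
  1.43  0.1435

T = 1;  σ√T = 0.1600
d₁ = [ln(220/190) + (0.05 + 0.16²/2)·1] / 0.1600 = [0.1466 + 0.0628] / 0.1600 = 1.3088 ⇒ 1.31
√T = √1 = 1.0000
φ(d₁) = φ(1.31) = 0.1691
vega = S·φ(d₁)·√T = 220·0.1691·1.0000 = 37.2020

37.20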